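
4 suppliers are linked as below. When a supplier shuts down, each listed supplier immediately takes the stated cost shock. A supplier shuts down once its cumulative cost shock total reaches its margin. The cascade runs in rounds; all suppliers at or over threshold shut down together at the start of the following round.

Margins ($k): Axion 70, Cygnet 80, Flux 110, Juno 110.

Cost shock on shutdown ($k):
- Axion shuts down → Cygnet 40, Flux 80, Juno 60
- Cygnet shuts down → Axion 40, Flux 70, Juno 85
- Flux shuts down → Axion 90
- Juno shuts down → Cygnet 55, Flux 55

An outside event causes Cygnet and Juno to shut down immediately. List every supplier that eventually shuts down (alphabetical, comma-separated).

Axion, Cygnet, Flux, Juno

Round 1 — Cygnet, Juno shut down (initial).
  Axion: +40 → 40 < 70
  Flux: +70+55 → 125 ≥ 110
Round 2 — Flux shuts down.
  Axion: +90 → 130 ≥ 70
Round 3 — Axion shuts down.
No further shutdowns.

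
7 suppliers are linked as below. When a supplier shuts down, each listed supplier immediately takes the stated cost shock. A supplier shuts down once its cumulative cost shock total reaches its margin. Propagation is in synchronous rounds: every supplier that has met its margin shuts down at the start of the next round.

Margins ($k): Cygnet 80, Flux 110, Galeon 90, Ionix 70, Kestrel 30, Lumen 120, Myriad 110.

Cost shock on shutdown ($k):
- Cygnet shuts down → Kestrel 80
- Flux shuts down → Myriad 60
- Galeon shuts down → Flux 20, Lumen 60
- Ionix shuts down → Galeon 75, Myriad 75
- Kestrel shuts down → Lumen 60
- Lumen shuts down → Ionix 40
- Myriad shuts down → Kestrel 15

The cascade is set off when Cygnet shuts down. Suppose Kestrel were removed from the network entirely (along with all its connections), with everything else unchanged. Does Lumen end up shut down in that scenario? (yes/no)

no

With Kestrel removed:
Round 1 — Cygnet shuts down (initial).
No further shutdowns.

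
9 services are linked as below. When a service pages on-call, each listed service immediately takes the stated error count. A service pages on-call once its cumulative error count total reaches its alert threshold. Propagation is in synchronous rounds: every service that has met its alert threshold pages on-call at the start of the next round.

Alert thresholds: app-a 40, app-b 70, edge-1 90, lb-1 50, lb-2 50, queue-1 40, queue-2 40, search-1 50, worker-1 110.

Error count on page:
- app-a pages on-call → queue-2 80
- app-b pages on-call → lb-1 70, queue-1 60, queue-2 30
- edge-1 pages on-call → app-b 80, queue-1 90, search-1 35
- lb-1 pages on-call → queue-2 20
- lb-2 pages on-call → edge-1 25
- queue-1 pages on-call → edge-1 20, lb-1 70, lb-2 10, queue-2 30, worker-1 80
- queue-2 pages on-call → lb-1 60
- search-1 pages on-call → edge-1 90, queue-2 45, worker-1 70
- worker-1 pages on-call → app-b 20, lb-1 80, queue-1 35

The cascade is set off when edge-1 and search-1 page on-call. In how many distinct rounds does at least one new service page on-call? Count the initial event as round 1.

Round 1 — edge-1, search-1 page on-call (initial).
  app-b: +80 → 80 ≥ 70
  queue-1: +90 → 90 ≥ 40
  queue-2: +45 → 45 ≥ 40
  worker-1: +70 → 70 < 110
Round 2 — app-b, queue-1, queue-2 page on-call.
  lb-1: +70+70+60 → 200 ≥ 50
  lb-2: +10 → 10 < 50
  worker-1: +80 → 150 ≥ 110
Round 3 — lb-1, worker-1 page on-call.
No further pages.

3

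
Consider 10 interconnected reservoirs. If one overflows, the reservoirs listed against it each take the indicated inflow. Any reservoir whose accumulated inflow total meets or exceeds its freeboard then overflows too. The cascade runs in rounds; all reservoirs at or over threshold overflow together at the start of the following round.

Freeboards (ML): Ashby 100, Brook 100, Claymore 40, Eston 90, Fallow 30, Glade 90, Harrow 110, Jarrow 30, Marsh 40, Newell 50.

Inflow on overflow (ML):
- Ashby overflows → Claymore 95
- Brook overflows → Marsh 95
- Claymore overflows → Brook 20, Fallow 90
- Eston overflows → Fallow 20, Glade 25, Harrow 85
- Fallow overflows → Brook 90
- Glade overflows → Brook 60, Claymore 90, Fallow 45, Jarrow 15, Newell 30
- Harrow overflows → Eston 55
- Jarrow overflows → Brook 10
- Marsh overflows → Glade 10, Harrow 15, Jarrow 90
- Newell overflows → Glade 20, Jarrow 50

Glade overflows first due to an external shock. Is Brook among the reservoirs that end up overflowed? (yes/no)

yes

Round 1 — Glade overflows (initial).
  Brook: +60 → 60 < 100
  Claymore: +90 → 90 ≥ 40
  Fallow: +45 → 45 ≥ 30
  Jarrow: +15 → 15 < 30
  Newell: +30 → 30 < 50
Round 2 — Claymore, Fallow overflow.
  Brook: +20+90 → 170 ≥ 100
Round 3 — Brook overflows.
  Marsh: +95 → 95 ≥ 40
Round 4 — Marsh overflows.
  Harrow: +15 → 15 < 110
  Jarrow: +90 → 105 ≥ 30
Round 5 — Jarrow overflows.
No further overflows.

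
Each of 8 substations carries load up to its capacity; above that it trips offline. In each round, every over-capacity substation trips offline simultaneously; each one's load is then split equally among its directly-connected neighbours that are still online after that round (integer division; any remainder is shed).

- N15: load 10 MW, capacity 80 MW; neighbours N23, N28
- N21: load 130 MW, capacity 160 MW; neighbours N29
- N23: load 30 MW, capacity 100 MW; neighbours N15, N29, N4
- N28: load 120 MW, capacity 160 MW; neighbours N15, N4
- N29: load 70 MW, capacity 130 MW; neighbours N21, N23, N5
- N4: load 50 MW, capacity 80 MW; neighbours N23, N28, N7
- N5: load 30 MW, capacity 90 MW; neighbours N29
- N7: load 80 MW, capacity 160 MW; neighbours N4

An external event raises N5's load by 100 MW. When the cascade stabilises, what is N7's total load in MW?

Round 1 — N5 at 130 > 90. N5 trips offline.
  N5 sheds 130 MW to N29: 130 each.
    N29: 70+130 = 200 > 130
Round 2 — N29 trips offline.
  N29 sheds 200 MW to N21, N23: 100 each.
    N21: 130+100 = 230 > 160
    N23: 30+100 = 130 > 100
Round 3 — N21, N23 trip offline.
  N21 sheds 230 MW: no online neighbours, lost.
  N23 sheds 130 MW to N15, N4: 65 each.
    N15: 10+65 = 75 ≤ 80
    N4: 50+65 = 115 > 80
Round 4 — N4 trips offline.
  N4 sheds 115 MW to N28, N7: 57 each (1 lost).
    N28: 120+57 = 177 > 160
    N7: 80+57 = 137 ≤ 160
Round 5 — N28 trips offline.
  N28 sheds 177 MW to N15: 177 each.
    N15: 75+177 = 252 > 80
Round 6 — N15 trips offline.
  N15 sheds 252 MW: no online neighbours, lost.
No further trips.

137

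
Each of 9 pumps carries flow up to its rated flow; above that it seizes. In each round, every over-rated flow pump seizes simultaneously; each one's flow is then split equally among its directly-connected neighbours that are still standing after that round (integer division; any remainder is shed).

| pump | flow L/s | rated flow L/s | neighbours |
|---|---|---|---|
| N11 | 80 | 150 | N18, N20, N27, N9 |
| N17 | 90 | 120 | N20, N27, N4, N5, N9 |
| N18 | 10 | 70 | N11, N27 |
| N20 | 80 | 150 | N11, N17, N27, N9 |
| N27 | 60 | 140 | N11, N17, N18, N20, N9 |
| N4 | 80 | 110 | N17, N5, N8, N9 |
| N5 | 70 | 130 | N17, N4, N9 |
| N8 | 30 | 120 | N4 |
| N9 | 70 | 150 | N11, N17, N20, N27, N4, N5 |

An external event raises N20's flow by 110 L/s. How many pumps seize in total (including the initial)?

8

Round 1 — N20 at 190 > 150. N20 seizes.
  N20 sheds 190 L/s to N11, N17, N27, N9: 47 each (2 lost).
    N11: 80+47 = 127 ≤ 150
    N17: 90+47 = 137 > 120
    N27: 60+47 = 107 ≤ 140
    N9: 70+47 = 117 ≤ 150
Round 2 — N17 seizes.
  N17 sheds 137 L/s to N27, N4, N5, N9: 34 each (1 lost).
    N27: 107+34 = 141 > 140
    N4: 80+34 = 114 > 110
    N5: 70+34 = 104 ≤ 130
    N9: 117+34 = 151 > 150
Round 3 — N27, N4, N9 seize.
  N27 sheds 141 L/s to N11, N18: 70 each (1 lost).
    N11: 127+70 = 197 > 150
    N18: 10+70 = 80 > 70
  N4 sheds 114 L/s to N5, N8: 57 each.
    N5: 104+57 = 161 > 130
    N8: 30+57 = 87 ≤ 120
  N9 sheds 151 L/s to N11, N5: 75 each (1 lost).
    N11: 197+75 = 272 > 150
    N5: 161+75 = 236 > 130
Round 4 — N11, N18, N5 seize.
  N11 sheds 272 L/s: no online neighbours, lost.
  N18 sheds 80 L/s: no online neighbours, lost.
  N5 sheds 236 L/s: no online neighbours, lost.
No further seizures.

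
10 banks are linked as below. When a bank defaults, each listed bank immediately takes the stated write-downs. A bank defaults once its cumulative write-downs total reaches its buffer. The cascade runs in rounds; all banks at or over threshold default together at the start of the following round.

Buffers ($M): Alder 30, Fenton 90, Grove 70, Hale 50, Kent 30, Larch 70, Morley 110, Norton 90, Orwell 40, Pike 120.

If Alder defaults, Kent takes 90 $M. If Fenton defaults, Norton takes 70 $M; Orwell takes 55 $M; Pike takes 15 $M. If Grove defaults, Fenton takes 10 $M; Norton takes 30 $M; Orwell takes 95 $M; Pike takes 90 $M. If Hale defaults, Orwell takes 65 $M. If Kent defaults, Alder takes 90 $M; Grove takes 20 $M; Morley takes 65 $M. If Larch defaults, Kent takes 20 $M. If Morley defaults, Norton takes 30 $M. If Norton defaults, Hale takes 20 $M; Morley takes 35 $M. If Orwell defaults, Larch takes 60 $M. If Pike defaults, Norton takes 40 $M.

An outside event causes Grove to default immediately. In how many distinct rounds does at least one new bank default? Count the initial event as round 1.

Round 1 — Grove defaults (initial).
  Fenton: +10 → 10 < 90
  Norton: +30 → 30 < 90
  Orwell: +95 → 95 ≥ 40
  Pike: +90 → 90 < 120
Round 2 — Orwell defaults.
  Larch: +60 → 60 < 70
No further defaults.

2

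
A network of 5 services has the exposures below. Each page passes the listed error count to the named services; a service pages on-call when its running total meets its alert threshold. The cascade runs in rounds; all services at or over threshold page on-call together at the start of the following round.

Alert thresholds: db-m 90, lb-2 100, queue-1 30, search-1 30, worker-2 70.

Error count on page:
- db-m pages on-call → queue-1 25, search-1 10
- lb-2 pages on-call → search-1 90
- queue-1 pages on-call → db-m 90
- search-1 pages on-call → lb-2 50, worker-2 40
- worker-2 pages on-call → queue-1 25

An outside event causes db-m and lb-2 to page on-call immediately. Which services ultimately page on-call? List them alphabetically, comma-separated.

Round 1 — db-m, lb-2 page on-call (initial).
  queue-1: +25 → 25 < 30
  search-1: +10+90 → 100 ≥ 30
Round 2 — search-1 pages on-call.
  worker-2: +40 → 40 < 70
No further pages.

db-m, lb-2, search-1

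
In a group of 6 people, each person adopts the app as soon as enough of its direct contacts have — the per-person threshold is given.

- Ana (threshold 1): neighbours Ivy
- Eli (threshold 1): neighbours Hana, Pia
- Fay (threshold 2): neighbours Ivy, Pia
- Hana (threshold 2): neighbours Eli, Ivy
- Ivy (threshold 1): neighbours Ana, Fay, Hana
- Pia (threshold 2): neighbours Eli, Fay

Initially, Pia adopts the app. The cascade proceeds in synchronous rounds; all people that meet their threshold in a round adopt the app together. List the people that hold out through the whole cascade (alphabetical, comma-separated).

Round 1 — Pia adopts the app (initial).
Round 2 — checking thresholds:
  Eli: 1 of 2 neighbours ≥ 1, adopts the app.
  Fay: 1 of 2 neighbours < 2, not yet.
Round 3 — no new adoptions; cascade stops.

Ana, Fay, Hana, Ivy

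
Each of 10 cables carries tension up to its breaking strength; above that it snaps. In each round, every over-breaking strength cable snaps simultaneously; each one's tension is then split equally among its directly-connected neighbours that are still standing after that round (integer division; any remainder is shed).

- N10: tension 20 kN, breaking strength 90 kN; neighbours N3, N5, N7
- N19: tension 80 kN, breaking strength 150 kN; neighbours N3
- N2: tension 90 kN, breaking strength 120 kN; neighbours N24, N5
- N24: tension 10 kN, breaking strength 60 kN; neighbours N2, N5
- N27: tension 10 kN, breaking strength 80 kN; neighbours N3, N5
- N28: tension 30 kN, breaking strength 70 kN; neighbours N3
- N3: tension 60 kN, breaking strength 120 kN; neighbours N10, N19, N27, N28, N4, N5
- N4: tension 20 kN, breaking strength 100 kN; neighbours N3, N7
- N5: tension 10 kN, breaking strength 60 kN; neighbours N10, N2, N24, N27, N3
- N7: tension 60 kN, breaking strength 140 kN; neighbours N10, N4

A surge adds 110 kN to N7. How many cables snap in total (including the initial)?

Round 1 — N7 at 170 > 140. N7 snaps.
  N7 sheds 170 kN to N10, N4: 85 each.
    N10: 20+85 = 105 > 90
    N4: 20+85 = 105 > 100
Round 2 — N10, N4 snap.
  N10 sheds 105 kN to N3, N5: 52 each (1 lost).
    N3: 60+52 = 112 ≤ 120
    N5: 10+52 = 62 > 60
  N4 sheds 105 kN to N3: 105 each.
    N3: 112+105 = 217 > 120
Round 3 — N3, N5 snap.
  N3 sheds 217 kN to N19, N27, N28: 72 each (1 lost).
    N19: 80+72 = 152 > 150
    N27: 10+72 = 82 > 80
    N28: 30+72 = 102 > 70
  N5 sheds 62 kN to N2, N24, N27: 20 each (2 lost).
    N2: 90+20 = 110 ≤ 120
    N24: 10+20 = 30 ≤ 60
    N27: 82+20 = 102 > 80
Round 4 — N19, N27, N28 snap.
  N19 sheds 152 kN: no online neighbours, lost.
  N27 sheds 102 kN: no online neighbours, lost.
  N28 sheds 102 kN: no online neighbours, lost.
No further breaks.

8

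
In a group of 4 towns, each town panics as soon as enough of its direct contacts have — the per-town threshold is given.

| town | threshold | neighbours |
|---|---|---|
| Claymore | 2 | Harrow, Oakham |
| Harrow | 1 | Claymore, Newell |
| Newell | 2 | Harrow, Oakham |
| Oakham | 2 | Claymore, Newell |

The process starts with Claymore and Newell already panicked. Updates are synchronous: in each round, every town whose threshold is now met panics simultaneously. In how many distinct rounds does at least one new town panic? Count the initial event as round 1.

Round 1 — Claymore, Newell panic (initial).
Round 2 — checking thresholds:
  Harrow: 2 of 2 neighbours ≥ 1, panics.
  Oakham: 2 of 2 neighbours ≥ 2, panics.
Round 3 — no new panics; cascade stops.

2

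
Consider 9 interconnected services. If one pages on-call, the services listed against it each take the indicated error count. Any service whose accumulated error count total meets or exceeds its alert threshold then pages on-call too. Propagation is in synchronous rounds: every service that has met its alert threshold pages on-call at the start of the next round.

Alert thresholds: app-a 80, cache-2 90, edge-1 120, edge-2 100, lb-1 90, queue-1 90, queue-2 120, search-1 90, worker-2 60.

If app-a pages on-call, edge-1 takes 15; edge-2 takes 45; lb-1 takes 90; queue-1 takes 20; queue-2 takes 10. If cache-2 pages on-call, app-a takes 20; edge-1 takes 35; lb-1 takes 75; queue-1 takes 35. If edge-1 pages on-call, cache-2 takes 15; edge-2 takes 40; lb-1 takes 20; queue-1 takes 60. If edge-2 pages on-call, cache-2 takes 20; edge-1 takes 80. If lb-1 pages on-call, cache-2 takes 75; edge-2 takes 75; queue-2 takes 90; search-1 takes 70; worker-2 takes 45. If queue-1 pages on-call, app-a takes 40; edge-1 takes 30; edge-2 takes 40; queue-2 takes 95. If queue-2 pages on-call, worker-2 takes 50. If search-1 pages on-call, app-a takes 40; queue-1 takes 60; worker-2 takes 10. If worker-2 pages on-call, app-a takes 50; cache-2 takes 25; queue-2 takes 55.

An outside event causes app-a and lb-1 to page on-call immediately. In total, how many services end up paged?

8

Round 1 — app-a, lb-1 page on-call (initial).
  cache-2: +75 → 75 < 90
  edge-1: +15 → 15 < 120
  edge-2: +45+75 → 120 ≥ 100
  queue-1: +20 → 20 < 90
  queue-2: +10+90 → 100 < 120
  search-1: +70 → 70 < 90
  worker-2: +45 → 45 < 60
Round 2 — edge-2 pages on-call.
  cache-2: +20 → 95 ≥ 90
  edge-1: +80 → 95 < 120
Round 3 — cache-2 pages on-call.
  edge-1: +35 → 130 ≥ 120
  queue-1: +35 → 55 < 90
Round 4 — edge-1 pages on-call.
  queue-1: +60 → 115 ≥ 90
Round 5 — queue-1 pages on-call.
  queue-2: +95 → 195 ≥ 120
Round 6 — queue-2 pages on-call.
  worker-2: +50 → 95 ≥ 60
Round 7 — worker-2 pages on-call.
No further pages.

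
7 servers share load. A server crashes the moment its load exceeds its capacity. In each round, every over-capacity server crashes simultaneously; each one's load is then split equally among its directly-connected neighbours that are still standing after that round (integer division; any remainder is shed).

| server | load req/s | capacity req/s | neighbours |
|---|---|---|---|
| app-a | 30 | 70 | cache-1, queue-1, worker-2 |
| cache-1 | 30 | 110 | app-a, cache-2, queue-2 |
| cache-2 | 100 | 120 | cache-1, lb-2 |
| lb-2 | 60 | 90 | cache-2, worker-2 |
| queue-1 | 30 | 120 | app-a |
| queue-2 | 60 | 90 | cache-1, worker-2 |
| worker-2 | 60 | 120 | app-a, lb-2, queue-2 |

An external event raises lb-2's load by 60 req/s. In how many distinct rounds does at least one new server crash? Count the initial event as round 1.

Round 1 — lb-2 at 120 > 90. lb-2 crashes.
  lb-2 sheds 120 req/s to cache-2, worker-2: 60 each.
    cache-2: 100+60 = 160 > 120
    worker-2: 60+60 = 120 ≤ 120
Round 2 — cache-2 crashes.
  cache-2 sheds 160 req/s to cache-1: 160 each.
    cache-1: 30+160 = 190 > 110
Round 3 — cache-1 crashes.
  cache-1 sheds 190 req/s to app-a, queue-2: 95 each.
    app-a: 30+95 = 125 > 70
    queue-2: 60+95 = 155 > 90
Round 4 — app-a, queue-2 crash.
  app-a sheds 125 req/s to queue-1, worker-2: 62 each (1 lost).
    queue-1: 30+62 = 92 ≤ 120
    worker-2: 120+62 = 182 > 120
  queue-2 sheds 155 req/s to worker-2: 155 each.
    worker-2: 182+155 = 337 > 120
Round 5 — worker-2 crashes.
  worker-2 sheds 337 req/s: no online neighbours, lost.
No further crashes.

5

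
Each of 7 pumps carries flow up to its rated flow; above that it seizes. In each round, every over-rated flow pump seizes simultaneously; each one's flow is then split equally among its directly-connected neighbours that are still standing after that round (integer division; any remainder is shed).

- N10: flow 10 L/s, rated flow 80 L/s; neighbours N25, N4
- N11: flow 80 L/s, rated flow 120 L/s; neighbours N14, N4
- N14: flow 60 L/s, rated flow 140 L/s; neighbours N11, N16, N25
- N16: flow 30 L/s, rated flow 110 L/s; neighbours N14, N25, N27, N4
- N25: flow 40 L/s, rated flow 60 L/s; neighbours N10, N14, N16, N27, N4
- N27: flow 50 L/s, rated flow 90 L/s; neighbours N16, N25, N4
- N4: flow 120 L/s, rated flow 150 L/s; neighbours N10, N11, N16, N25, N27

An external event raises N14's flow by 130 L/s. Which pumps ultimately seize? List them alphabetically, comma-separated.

N10, N11, N14, N16, N25, N27, N4

Round 1 — N14 at 190 > 140. N14 seizes.
  N14 sheds 190 L/s to N11, N16, N25: 63 each (1 lost).
    N11: 80+63 = 143 > 120
    N16: 30+63 = 93 ≤ 110
    N25: 40+63 = 103 > 60
Round 2 — N11, N25 seize.
  N11 sheds 143 L/s to N4: 143 each.
    N4: 120+143 = 263 > 150
  N25 sheds 103 L/s to N10, N16, N27, N4: 25 each (3 lost).
    N10: 10+25 = 35 ≤ 80
    N16: 93+25 = 118 > 110
    N27: 50+25 = 75 ≤ 90
    N4: 263+25 = 288 > 150
Round 3 — N16, N4 seize.
  N16 sheds 118 L/s to N27: 118 each.
    N27: 75+118 = 193 > 90
  N4 sheds 288 L/s to N10, N27: 144 each.
    N10: 35+144 = 179 > 80
    N27: 193+144 = 337 > 90
Round 4 — N10, N27 seize.
  N10 sheds 179 L/s: no online neighbours, lost.
  N27 sheds 337 L/s: no online neighbours, lost.
No further seizures.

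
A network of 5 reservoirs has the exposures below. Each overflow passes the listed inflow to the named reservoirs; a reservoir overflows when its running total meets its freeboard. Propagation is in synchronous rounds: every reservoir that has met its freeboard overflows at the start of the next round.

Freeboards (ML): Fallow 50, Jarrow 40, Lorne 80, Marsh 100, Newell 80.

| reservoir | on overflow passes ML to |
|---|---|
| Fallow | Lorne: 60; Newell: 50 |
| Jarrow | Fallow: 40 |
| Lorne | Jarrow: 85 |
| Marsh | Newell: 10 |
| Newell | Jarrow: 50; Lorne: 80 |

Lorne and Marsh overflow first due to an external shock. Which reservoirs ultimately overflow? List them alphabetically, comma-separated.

Jarrow, Lorne, Marsh

Round 1 — Lorne, Marsh overflow (initial).
  Jarrow: +85 → 85 ≥ 40
  Newell: +10 → 10 < 80
Round 2 — Jarrow overflows.
  Fallow: +40 → 40 < 50
No further overflows.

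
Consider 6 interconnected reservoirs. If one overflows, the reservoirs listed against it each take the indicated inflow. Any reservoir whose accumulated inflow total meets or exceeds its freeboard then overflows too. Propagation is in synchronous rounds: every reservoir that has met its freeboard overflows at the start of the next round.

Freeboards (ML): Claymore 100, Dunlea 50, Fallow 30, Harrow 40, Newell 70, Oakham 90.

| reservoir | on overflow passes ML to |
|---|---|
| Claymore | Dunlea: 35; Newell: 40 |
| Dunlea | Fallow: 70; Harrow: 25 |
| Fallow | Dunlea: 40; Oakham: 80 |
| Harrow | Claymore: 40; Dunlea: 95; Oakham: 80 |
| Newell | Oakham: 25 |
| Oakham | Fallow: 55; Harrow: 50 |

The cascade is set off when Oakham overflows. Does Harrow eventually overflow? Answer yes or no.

yes

Round 1 — Oakham overflows (initial).
  Fallow: +55 → 55 ≥ 30
  Harrow: +50 → 50 ≥ 40
Round 2 — Fallow, Harrow overflow.
  Claymore: +40 → 40 < 100
  Dunlea: +40+95 → 135 ≥ 50
Round 3 — Dunlea overflows.
No further overflows.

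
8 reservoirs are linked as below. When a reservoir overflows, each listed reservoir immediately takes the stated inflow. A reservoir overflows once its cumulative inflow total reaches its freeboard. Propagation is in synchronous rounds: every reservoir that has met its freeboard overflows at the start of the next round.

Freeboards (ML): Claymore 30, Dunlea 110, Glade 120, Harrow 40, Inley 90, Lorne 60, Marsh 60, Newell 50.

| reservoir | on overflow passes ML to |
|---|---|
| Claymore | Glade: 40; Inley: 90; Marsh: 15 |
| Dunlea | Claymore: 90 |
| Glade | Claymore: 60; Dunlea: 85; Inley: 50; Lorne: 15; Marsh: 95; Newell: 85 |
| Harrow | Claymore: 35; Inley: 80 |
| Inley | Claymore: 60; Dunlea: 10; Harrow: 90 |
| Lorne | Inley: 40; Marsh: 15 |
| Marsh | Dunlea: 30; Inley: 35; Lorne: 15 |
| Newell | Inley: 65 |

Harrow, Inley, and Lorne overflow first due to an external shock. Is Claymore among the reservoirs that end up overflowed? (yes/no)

yes

Round 1 — Harrow, Inley, Lorne overflow (initial).
  Claymore: +35+60 → 95 ≥ 30
  Dunlea: +10 → 10 < 110
  Marsh: +15 → 15 < 60
Round 2 — Claymore overflows.
  Glade: +40 → 40 < 120
  Marsh: +15 → 30 < 60
No further overflows.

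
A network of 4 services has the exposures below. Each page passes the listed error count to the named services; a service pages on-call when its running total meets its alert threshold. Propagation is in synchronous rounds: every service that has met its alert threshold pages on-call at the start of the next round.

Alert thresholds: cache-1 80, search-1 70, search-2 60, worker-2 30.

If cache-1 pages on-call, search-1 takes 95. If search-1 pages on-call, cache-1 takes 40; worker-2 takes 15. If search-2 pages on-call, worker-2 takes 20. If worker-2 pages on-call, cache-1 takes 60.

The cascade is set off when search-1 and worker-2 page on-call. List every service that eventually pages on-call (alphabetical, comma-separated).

Round 1 — search-1, worker-2 page on-call (initial).
  cache-1: +40+60 → 100 ≥ 80
Round 2 — cache-1 pages on-call.
No further pages.

cache-1, search-1, worker-2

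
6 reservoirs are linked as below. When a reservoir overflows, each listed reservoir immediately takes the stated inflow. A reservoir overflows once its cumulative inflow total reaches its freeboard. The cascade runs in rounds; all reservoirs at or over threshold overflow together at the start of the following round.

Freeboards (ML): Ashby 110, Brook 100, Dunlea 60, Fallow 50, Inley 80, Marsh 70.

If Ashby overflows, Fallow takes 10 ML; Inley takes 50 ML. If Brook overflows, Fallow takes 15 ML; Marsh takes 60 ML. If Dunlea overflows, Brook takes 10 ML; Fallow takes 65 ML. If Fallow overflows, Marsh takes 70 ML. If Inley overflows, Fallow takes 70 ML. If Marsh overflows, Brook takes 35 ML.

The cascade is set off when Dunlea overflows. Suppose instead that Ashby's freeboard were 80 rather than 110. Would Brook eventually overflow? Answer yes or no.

With Ashby's freeboard at 80:
Round 1 — Dunlea overflows (initial).
  Brook: +10 → 10 < 100
  Fallow: +65 → 65 ≥ 50
Round 2 — Fallow overflows.
  Marsh: +70 → 70 ≥ 70
Round 3 — Marsh overflows.
  Brook: +35 → 45 < 100
No further overflows.

no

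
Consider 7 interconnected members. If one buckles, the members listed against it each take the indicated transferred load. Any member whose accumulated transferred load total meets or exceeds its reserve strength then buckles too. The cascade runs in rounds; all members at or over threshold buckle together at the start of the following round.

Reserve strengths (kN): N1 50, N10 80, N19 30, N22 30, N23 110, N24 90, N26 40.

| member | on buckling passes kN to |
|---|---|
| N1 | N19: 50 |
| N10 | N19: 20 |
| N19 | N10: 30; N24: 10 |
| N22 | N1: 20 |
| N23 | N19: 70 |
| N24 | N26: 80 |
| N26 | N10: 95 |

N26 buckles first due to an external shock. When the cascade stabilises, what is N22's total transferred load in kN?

Round 1 — N26 buckles (initial).
  N10: +95 → 95 ≥ 80
Round 2 — N10 buckles.
  N19: +20 → 20 < 30
No further bucklings.

0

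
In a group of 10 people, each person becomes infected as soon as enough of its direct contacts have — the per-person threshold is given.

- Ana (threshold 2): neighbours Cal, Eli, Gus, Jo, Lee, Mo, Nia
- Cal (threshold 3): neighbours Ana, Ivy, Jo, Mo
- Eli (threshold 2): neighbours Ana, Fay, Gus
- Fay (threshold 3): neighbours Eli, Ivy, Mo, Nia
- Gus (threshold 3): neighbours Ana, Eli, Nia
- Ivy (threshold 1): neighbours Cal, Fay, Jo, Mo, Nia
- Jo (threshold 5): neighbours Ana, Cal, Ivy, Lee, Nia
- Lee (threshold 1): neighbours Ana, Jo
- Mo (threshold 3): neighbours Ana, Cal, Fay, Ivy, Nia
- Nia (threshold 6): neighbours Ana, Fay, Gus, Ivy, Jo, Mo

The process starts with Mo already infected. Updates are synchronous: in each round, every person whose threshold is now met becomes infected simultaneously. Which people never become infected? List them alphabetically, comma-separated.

Ana, Cal, Eli, Fay, Gus, Jo, Lee, Nia

Round 1 — Mo becomes infected (initial).
Round 2 — checking thresholds:
  Ana: 1 of 7 neighbours < 2, not yet.
  Cal: 1 of 4 neighbours < 3, not yet.
  Fay: 1 of 4 neighbours < 3, not yet.
  Ivy: 1 of 5 neighbours ≥ 1, becomes infected.
  Nia: 1 of 6 neighbours < 6, not yet.
Round 3 — no new infections; cascade stops.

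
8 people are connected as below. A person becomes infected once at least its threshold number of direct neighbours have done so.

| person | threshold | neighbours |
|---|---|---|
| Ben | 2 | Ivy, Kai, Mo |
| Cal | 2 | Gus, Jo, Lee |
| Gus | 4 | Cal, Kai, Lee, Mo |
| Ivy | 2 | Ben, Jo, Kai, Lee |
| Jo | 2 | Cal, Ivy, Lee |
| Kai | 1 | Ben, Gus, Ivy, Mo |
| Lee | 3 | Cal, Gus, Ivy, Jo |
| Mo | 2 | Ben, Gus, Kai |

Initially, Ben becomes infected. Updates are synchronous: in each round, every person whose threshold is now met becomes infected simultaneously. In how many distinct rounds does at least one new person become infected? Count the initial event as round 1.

3

Round 1 — Ben becomes infected (initial).
Round 2 — checking thresholds:
  Ivy: 1 of 4 neighbours < 2, holds.
  Kai: 1 of 4 neighbours ≥ 1, becomes infected.
  Mo: 1 of 3 neighbours < 2, holds.
Round 3 — checking thresholds:
  Gus: 1 of 4 neighbours < 4, holds.
  Ivy: 2 of 4 neighbours ≥ 2, becomes infected.
  Mo: 2 of 3 neighbours ≥ 2, becomes infected.
Round 4 — no new infections; cascade stops.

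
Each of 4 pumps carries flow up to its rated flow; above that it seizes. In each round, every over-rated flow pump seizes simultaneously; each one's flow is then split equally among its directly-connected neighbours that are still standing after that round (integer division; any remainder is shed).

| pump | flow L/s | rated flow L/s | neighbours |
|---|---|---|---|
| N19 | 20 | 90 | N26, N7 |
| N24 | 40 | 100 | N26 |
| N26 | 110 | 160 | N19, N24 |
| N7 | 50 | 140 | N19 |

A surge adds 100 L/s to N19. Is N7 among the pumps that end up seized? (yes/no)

Round 1 — N19 at 120 > 90. N19 seizes.
  N19 sheds 120 L/s to N26, N7: 60 each.
    N26: 110+60 = 170 > 160
    N7: 50+60 = 110 ≤ 140
Round 2 — N26 seizes.
  N26 sheds 170 L/s to N24: 170 each.
    N24: 40+170 = 210 > 100
Round 3 — N24 seizes.
  N24 sheds 210 L/s: no online neighbours, lost.
No further seizures.

no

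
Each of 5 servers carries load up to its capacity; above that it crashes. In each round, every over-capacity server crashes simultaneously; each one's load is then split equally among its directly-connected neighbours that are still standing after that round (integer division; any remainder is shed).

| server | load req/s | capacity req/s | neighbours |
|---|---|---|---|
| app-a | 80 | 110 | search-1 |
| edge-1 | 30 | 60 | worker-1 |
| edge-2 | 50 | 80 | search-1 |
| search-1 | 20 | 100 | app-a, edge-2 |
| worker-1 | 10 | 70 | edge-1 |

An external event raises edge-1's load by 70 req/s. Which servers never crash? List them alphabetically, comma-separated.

Round 1 — edge-1 at 100 > 60. edge-1 crashes.
  edge-1 sheds 100 req/s to worker-1: 100 each.
    worker-1: 10+100 = 110 > 70
Round 2 — worker-1 crashes.
  worker-1 sheds 110 req/s: no online neighbours, lost.
No further crashes.

app-a, edge-2, search-1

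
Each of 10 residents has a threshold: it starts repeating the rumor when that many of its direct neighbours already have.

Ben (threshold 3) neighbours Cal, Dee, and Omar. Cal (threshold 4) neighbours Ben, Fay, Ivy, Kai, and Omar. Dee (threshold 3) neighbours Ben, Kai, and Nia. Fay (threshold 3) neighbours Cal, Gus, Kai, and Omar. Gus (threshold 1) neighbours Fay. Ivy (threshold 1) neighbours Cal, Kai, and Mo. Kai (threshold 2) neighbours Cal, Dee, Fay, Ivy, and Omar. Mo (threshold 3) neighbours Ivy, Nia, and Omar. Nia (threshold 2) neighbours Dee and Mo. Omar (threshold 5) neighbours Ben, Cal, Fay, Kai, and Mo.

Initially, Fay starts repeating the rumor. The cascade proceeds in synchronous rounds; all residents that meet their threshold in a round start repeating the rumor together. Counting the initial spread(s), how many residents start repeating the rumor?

Round 1 — Fay starts repeating the rumor (initial).
Round 2 — checking thresholds:
  Cal: 1 of 5 neighbours < 4, below threshold.
  Gus: 1 of 1 neighbours ≥ 1, starts repeating the rumor.
  Kai: 1 of 5 neighbours < 2, below threshold.
  Omar: 1 of 5 neighbours < 5, below threshold.
Round 3 — no new spreads; cascade stops.

2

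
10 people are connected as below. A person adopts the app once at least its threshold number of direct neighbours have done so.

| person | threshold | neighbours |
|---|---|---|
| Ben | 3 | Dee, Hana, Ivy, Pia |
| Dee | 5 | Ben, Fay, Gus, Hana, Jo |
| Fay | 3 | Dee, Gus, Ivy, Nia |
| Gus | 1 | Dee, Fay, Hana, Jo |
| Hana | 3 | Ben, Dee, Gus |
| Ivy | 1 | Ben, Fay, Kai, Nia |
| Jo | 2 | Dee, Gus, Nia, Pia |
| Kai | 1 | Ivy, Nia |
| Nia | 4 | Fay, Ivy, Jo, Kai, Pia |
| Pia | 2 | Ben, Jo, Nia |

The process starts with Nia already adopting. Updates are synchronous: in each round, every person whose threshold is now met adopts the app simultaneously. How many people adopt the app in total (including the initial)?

3

Round 1 — Nia adopts the app (initial).
Round 2 — checking thresholds:
  Fay: 1 of 4 neighbours < 3, not yet.
  Ivy: 1 of 4 neighbours ≥ 1, adopts the app.
  Jo: 1 of 4 neighbours < 2, not yet.
  Kai: 1 of 2 neighbours ≥ 1, adopts the app.
  Pia: 1 of 3 neighbours < 2, not yet.
Round 3 — no new adoptions; cascade stops.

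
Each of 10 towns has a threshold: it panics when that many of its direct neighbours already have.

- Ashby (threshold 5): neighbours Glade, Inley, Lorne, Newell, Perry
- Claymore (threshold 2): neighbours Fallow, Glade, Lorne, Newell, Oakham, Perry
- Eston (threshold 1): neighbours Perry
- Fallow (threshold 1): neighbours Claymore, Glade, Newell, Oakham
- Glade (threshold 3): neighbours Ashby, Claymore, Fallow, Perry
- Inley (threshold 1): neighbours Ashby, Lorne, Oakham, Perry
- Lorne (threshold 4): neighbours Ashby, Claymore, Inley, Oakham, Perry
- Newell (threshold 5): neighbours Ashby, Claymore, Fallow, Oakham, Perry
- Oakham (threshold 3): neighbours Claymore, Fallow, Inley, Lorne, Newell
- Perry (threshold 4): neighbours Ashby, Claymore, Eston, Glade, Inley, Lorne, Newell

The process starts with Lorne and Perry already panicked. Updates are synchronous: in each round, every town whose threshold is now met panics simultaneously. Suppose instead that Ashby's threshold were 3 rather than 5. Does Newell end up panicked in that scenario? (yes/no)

yes

With Ashby's threshold at 3:
Round 1 — Lorne, Perry panic (initial).
Round 2 — checking thresholds:
  Ashby: 2 of 5 neighbours < 3, not yet.
  Claymore: 2 of 6 neighbours ≥ 2, panics.
  Eston: 1 of 1 neighbours ≥ 1, panics.
  Glade: 1 of 4 neighbours < 3, not yet.
  Inley: 2 of 4 neighbours ≥ 1, panics.
  Newell: 1 of 5 neighbours < 5, not yet.
  Oakham: 1 of 5 neighbours < 3, not yet.
Round 3 — checking thresholds:
  Ashby: 3 of 5 neighbours ≥ 3, panics.
  Fallow: 1 of 4 neighbours ≥ 1, panics.
  Glade: 2 of 4 neighbours < 3, not yet.
  Newell: 2 of 5 neighbours < 5, not yet.
  Oakham: 3 of 5 neighbours ≥ 3, panics.
Round 4 — checking thresholds:
  Glade: 4 of 4 neighbours ≥ 3, panics.
  Newell: 5 of 5 neighbours ≥ 5, panics.
Round 5 — no new panics; cascade stops.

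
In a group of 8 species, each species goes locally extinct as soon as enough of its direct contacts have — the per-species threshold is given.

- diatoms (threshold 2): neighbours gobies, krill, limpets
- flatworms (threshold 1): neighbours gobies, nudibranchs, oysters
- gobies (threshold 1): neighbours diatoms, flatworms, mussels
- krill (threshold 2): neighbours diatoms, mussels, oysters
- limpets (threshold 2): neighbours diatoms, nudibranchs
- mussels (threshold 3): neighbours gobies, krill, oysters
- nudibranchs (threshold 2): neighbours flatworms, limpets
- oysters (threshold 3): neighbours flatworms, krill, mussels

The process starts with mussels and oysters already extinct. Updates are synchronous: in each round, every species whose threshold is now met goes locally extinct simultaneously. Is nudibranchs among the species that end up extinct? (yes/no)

Round 1 — mussels, oysters go locally extinct (initial).
Round 2 — checking thresholds:
  flatworms: 1 of 3 neighbours ≥ 1, goes locally extinct.
  gobies: 1 of 3 neighbours ≥ 1, goes locally extinct.
  krill: 2 of 3 neighbours ≥ 2, goes locally extinct.
Round 3 — checking thresholds:
  diatoms: 2 of 3 neighbours ≥ 2, goes locally extinct.
  nudibranchs: 1 of 2 neighbours < 2, holds.
Round 4 — no new extinctions; cascade stops.

no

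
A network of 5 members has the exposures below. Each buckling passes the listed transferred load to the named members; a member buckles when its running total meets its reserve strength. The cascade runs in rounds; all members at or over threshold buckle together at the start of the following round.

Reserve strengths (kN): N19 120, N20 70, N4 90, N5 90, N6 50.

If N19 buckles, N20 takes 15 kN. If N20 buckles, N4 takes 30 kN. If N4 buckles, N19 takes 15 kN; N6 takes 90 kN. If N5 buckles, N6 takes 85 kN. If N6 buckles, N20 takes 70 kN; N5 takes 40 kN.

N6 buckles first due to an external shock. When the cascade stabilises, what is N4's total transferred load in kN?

30

Round 1 — N6 buckles (initial).
  N20: +70 → 70 ≥ 70
  N5: +40 → 40 < 90
Round 2 — N20 buckles.
  N4: +30 → 30 < 90
No further bucklings.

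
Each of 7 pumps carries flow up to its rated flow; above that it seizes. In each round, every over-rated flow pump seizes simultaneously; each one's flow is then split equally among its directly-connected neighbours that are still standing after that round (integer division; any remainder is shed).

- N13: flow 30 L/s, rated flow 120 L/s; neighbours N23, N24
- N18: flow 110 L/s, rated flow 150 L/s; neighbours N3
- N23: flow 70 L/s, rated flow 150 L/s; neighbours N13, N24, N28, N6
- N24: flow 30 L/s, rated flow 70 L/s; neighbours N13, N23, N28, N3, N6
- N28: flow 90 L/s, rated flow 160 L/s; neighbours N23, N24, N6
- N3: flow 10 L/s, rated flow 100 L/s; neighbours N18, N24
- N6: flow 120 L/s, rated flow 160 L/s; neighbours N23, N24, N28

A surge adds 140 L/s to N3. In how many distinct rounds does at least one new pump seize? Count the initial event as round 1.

2

Round 1 — N3 at 150 > 100. N3 seizes.
  N3 sheds 150 L/s to N18, N24: 75 each.
    N18: 110+75 = 185 > 150
    N24: 30+75 = 105 > 70
Round 2 — N18, N24 seize.
  N18 sheds 185 L/s: no online neighbours, lost.
  N24 sheds 105 L/s to N13, N23, N28, N6: 26 each (1 lost).
    N13: 30+26 = 56 ≤ 120
    N23: 70+26 = 96 ≤ 150
    N28: 90+26 = 116 ≤ 160
    N6: 120+26 = 146 ≤ 160
No further seizures.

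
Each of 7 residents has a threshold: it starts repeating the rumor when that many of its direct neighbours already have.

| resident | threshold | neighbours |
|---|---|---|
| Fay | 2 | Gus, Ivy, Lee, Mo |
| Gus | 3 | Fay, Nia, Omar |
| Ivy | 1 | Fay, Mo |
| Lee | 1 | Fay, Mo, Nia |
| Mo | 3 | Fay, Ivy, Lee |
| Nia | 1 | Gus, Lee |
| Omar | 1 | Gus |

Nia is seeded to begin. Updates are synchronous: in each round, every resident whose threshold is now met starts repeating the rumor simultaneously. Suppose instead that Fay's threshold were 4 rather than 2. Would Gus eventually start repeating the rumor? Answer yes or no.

With Fay's threshold at 4:
Round 1 — Nia starts repeating the rumor (initial).
Round 2 — checking thresholds:
  Gus: 1 of 3 neighbours < 3, below threshold.
  Lee: 1 of 3 neighbours ≥ 1, starts repeating the rumor.
Round 3 — no new spreads; cascade stops.

no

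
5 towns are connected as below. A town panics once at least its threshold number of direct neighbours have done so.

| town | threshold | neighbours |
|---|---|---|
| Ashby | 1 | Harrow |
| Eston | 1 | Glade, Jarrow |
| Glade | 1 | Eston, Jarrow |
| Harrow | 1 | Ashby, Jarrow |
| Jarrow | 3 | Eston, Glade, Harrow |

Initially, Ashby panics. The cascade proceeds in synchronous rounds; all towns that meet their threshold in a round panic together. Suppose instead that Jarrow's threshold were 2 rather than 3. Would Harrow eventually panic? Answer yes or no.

yes

With Jarrow's threshold at 2:
Round 1 — Ashby panics (initial).
Round 2 — checking thresholds:
  Harrow: 1 of 2 neighbours ≥ 1, panics.
Round 3 — no new panics; cascade stops.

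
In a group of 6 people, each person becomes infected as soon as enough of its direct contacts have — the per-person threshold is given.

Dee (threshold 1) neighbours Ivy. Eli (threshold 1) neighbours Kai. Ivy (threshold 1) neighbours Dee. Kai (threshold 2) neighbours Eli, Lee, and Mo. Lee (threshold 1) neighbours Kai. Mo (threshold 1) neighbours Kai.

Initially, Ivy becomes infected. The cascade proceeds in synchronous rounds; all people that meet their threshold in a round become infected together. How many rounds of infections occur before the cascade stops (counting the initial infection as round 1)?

2

Round 1 — Ivy becomes infected (initial).
Round 2 — checking thresholds:
  Dee: 1 of 1 neighbours ≥ 1, becomes infected.
Round 3 — no new infections; cascade stops.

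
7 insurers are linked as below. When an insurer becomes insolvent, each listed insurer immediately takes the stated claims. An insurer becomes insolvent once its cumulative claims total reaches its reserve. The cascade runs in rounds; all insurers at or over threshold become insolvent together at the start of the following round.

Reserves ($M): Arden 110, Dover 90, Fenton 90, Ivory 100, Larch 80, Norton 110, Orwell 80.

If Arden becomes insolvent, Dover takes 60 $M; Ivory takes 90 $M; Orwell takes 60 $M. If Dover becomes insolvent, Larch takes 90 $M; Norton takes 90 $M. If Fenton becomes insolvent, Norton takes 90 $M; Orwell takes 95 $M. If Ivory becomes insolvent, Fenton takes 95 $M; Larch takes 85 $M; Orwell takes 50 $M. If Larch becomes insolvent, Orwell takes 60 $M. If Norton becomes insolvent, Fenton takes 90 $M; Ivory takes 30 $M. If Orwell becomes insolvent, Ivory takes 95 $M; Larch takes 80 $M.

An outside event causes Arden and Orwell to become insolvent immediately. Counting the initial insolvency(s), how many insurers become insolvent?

5

Round 1 — Arden, Orwell become insolvent (initial).
  Dover: +60 → 60 < 90
  Ivory: +90+95 → 185 ≥ 100
  Larch: +80 → 80 ≥ 80
Round 2 — Ivory, Larch become insolvent.
  Fenton: +95 → 95 ≥ 90
Round 3 — Fenton becomes insolvent.
  Norton: +90 → 90 < 110
No further insolvencies.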